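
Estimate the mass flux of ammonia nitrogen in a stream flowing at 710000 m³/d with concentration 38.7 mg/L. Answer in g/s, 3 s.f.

318 g/s

710000 m³/d = 8.218 m³/s.
Mass flux = Q·C = 8.218 m³/s × 38.7 g/m³ = 318 g/s.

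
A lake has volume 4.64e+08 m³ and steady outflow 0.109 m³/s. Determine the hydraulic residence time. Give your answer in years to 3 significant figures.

Q = 0.109 m³/s × 3.156e+07 s/yr = 3.44e+06 m³/yr.
Hydraulic residence time τ = V/Q = 4.64e+08/3.44e+06 = 134.9 yr.

135 yr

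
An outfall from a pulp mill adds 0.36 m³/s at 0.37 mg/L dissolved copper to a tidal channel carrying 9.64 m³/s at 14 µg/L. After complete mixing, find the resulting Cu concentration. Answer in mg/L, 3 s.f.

14 µg/L = 0.014 mg/L.
Conservation of mass across the mixing zone: C = (0.36·0.37 + 9.64·0.014) / (0.36 + 9.64) = 0.2682/10 = 0.02682 mg/L.

0.0268 mg/L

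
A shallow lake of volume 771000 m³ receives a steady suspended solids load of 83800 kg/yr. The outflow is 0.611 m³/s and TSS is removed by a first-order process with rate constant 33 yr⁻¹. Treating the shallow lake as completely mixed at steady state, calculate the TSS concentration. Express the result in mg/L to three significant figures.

1.87 mg/L

Outflow Q = 0.611 m³/s × 3.156e+07 s/yr = 1.928e+07 m³/yr.
Steady-state CSTR mass balance: W = Q·C + k·V·C, so C = W/(Q + kV).
Q + kV = 1.928e+07 + 33·771000 = 4.472e+07 m³/yr.
C = 83800/4.472e+07 = 0.001874 kg/m³ = 1.874 mg/L.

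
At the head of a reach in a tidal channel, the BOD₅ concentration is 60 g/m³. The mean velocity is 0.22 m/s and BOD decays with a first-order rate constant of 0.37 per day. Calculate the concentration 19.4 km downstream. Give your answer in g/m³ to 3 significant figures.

41.1 g/m³

Travel time t = 19.4 km / 0.22 m/s = 1.94e+04/0.22 = 8.818e+04 s = 1.021 d.
First-order decay: C = 60·exp(−0.37·1.021) = 60·0.6855 = 41.13 g/m³.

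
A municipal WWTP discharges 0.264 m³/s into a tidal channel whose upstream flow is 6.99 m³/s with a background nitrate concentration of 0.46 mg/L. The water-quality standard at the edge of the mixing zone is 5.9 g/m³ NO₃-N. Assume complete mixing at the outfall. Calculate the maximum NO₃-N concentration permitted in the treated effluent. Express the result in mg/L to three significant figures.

150 mg/L

Mass balance: 5.9·7.254 = 0.264·Cₑ + 6.99·0.46.
Cₑ = (42.8 − 3.215) / 0.264 = 149.9 mg/L.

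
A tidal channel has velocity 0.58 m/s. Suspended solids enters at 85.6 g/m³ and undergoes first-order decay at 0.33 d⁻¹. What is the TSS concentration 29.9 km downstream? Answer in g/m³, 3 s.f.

Travel time t = 29.9 km / 0.58 m/s = 2.99e+04/0.58 = 5.155e+04 s = 0.5967 d.
First-order decay: C = 85.6·exp(−0.33·0.5967) = 85.6·0.8213 = 70.3 g/m³.

70.3 g/m³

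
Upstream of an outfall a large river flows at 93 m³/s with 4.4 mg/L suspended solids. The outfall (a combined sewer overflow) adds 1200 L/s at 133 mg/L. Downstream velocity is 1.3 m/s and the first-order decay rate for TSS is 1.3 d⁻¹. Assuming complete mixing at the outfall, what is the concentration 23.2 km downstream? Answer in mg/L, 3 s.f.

4.62 mg/L

1200 L/s = 1.2 m³/s.
After complete mixing, C₀ = (1.2·133 + 93·4.4) / 94.2 = 6.038 mg/L.
Travel time t = 2.32e+04 m / 1.3 m/s = 1.785e+04 s = 0.2066 d.
C = 6.038·exp(−1.3·0.2066) = 6.038·0.7645 = 4.616 mg/L.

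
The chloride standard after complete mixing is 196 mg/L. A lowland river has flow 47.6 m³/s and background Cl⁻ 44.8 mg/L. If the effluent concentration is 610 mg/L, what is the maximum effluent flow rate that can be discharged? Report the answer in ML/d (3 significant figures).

1500 ML/d

Mass balance at complete mixing: C_std·(Q_w + Q_r) = Q_w·C_e + Q_r·C_b.
Rearranging, Q_w = Q_r·(C_std − C_b)/(C_e − C_std) = 47.6·(196 − 44.8) / (610 − 196) = 17.38 m³/s.
= 1502 ML/d.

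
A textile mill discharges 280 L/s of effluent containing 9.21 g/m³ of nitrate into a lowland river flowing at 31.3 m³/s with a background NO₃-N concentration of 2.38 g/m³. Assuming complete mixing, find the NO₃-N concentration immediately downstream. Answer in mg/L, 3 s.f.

2.44 mg/L

280 L/s = 0.28 m³/s.
By mass balance at complete mixing, C = (0.28·9.21 + 31.3·2.38) / (0.28 + 31.3) = 77.07/31.58 = 2.441 mg/L.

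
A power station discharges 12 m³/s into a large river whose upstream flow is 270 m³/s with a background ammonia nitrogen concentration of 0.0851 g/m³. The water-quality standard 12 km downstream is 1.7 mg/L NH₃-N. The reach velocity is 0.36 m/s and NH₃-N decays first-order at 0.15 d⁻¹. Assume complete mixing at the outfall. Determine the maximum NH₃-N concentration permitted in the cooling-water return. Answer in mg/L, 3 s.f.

40.4 mg/L

Travel time to the compliance point: t = 1.2e+04/0.36 = 3.333e+04 s = 0.3858 d; decay factor exp(−0.15·0.3858) = 0.9438.
So the concentration just after mixing may be at most 1.7/0.9438 = 1.801 mg/L.
Mass balance: 1.801·282 = 12·Cₑ + 270·0.0851.
Cₑ = (508 − 22.98) / 12 = 40.42 mg/L.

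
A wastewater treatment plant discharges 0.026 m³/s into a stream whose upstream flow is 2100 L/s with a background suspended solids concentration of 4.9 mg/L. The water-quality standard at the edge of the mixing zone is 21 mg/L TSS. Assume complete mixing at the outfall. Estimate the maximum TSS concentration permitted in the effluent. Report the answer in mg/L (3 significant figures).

2100 L/s = 2.1 m³/s.
Mass balance: 21·2.126 = 0.026·Cₑ + 2.1·4.9.
Cₑ = (44.65 − 10.29) / 0.026 = 1321 mg/L.

1320 mg/L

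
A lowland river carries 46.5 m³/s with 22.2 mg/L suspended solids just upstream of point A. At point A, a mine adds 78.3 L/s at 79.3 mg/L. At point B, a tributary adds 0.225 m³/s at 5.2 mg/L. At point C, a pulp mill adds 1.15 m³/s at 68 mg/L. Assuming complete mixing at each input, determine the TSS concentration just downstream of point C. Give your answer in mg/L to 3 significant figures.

78.3 L/s = 0.0783 m³/s.
After input A: C = (46.5·22.2 + 0.0783·79.3) / 46.58 = 22.3 mg/L.
After input B: C = (46.58·22.3 + 0.225·5.2) / 46.8 = 22.21 mg/L.
After input C: C = (46.8·22.21 + 1.15·68) / 47.95 = 23.31 mg/L.

23.3 mg/L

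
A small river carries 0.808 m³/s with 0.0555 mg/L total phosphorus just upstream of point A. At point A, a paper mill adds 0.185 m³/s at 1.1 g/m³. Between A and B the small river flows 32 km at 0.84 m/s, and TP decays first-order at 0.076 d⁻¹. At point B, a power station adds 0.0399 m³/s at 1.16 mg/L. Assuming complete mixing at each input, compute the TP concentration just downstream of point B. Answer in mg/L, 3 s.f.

0.277 mg/L

After input A: C = (0.808·0.0555 + 0.185·1.1) / 0.993 = 0.2501 mg/L.
Over the 32 km reach to input B (t = 3.81e+04 s = 0.4409 d), decay gives C = 0.2501·exp(−0.076·0.4409) = 0.2419 mg/L.
After input B: C = (0.993·0.2419 + 0.0399·1.16) / 1.033 = 0.2773 mg/L.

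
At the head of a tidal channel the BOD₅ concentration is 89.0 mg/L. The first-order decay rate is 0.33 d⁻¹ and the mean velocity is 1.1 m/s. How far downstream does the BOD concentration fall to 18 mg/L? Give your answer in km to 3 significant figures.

460 km

From C = C₀·e^(−kt), t = ln(C₀/C)/k = ln(89.0/18)/0.33 = 1.598/0.33 = 4.843 d.
Distance = v·t = 1.1 m/s × 4.185e+05 s = 4.603e+05 m = 460.3 km.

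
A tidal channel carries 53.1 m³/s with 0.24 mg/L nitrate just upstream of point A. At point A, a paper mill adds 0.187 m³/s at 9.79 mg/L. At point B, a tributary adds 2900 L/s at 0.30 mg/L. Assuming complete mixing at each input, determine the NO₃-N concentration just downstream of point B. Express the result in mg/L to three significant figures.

After input A: C = (53.1·0.24 + 0.187·9.79) / 53.29 = 0.2735 mg/L.
2900 L/s = 2.9 m³/s.
After input B: C = (53.29·0.2735 + 2.9·0.3) / 56.19 = 0.2749 mg/L.

0.275 mg/L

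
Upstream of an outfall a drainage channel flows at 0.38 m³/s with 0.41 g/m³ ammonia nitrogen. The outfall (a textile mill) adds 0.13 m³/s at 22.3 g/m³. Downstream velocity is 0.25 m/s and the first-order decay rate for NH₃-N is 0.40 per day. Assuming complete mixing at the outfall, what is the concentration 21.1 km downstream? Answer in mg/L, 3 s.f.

After complete mixing, C₀ = (0.13·22.3 + 0.38·0.41) / 0.51 = 5.99 mg/L.
Travel time t = 2.11e+04 m / 0.25 m/s = 8.44e+04 s = 0.9769 d.
C = 5.99·exp(−0.40·0.9769) = 5.99·0.6766 = 4.052 mg/L.

4.05 mg/L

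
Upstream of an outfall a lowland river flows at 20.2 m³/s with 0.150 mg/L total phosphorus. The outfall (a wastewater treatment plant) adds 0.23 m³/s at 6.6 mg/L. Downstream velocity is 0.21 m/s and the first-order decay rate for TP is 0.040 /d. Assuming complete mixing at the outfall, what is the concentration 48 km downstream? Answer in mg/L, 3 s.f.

After complete mixing, C₀ = (0.23·6.6 + 20.2·0.15) / 20.43 = 0.2226 mg/L.
Travel time t = 4.8e+04 m / 0.21 m/s = 2.286e+05 s = 2.646 d.
C = 0.2226·exp(−0.040·2.646) = 0.2226·0.8996 = 0.2003 mg/L.

0.200 mg/L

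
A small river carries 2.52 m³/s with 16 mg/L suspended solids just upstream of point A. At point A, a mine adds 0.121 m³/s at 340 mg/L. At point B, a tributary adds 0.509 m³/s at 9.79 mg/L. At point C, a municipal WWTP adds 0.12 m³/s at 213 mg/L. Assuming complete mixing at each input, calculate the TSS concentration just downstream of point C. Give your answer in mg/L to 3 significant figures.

After input A: C = (2.52·16 + 0.121·340) / 2.641 = 30.84 mg/L.
After input B: C = (2.641·30.84 + 0.509·9.79) / 3.15 = 27.44 mg/L.
After input C: C = (3.15·27.44 + 0.12·213) / 3.27 = 34.25 mg/L.

34.3 mg/L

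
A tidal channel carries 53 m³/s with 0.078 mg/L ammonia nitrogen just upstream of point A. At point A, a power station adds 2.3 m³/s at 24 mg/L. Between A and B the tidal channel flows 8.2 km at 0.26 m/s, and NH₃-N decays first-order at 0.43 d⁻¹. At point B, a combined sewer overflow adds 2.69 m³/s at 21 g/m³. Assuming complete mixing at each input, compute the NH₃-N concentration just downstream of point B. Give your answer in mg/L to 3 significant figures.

1.85 mg/L

After input A: C = (53·0.078 + 2.3·24) / 55.3 = 1.073 mg/L.
Over the 8.2 km reach to input B (t = 3.154e+04 s = 0.365 d), decay gives C = 1.073·exp(−0.43·0.365) = 0.9171 mg/L.
After input B: C = (55.3·0.9171 + 2.69·21) / 57.99 = 1.849 mg/L.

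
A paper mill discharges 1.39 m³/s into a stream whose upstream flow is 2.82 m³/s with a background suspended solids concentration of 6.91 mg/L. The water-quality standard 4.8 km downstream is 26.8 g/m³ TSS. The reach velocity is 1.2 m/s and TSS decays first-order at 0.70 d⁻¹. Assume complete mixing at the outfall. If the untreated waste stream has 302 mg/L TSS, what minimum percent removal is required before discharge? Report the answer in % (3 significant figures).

76.9 %

Travel time to the compliance point: t = 4800/1.2 = 4000 s = 0.0463 d; decay factor exp(−0.70·0.0463) = 0.9681.
So the concentration just after mixing may be at most 26.8/0.9681 = 27.68 mg/L.
Mass balance: 27.68·4.21 = 1.39·Cₑ + 2.82·6.91.
Cₑ = (116.5 − 19.49) / 1.39 = 69.83 mg/L.
Required removal = 1 − 69.83/302 = 76.88 %.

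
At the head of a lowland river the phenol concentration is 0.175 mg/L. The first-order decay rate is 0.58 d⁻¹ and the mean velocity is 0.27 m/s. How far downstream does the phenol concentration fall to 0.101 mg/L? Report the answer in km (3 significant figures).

From C = C₀·e^(−kt), t = ln(C₀/C)/k = ln(0.175/0.101)/0.58 = 0.5497/0.58 = 0.9477 d.
Distance = v·t = 0.27 m/s × 8.188e+04 s = 2.211e+04 m = 22.11 km.

22.1 km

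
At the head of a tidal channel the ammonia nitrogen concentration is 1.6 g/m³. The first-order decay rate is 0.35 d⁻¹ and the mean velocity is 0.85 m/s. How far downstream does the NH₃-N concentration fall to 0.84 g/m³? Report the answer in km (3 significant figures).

135 km

From C = C₀·e^(−kt), t = ln(C₀/C)/k = ln(1.6/0.84)/0.35 = 0.6444/0.35 = 1.841 d.
Distance = v·t = 0.85 m/s × 1.591e+05 s = 1.352e+05 m = 135.2 km.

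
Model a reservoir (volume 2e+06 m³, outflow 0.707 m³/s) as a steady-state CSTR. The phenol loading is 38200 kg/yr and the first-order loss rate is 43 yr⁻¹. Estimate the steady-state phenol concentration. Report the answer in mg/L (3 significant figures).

Outflow Q = 0.707 m³/s × 3.156e+07 s/yr = 2.231e+07 m³/yr.
Steady-state CSTR mass balance: W = Q·C + k·V·C, so C = W/(Q + kV).
Q + kV = 2.231e+07 + 43·2e+06 = 1.083e+08 m³/yr.
C = 38200/1.083e+08 = 0.0003527 kg/m³ = 0.3527 mg/L.

0.353 mg/L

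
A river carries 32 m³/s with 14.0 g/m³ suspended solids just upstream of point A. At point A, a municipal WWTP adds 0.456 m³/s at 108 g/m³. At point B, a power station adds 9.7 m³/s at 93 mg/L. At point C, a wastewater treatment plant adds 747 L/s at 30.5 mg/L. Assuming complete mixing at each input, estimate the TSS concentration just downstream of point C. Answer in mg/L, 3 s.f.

After input A: C = (32·14 + 0.456·108) / 32.46 = 15.32 mg/L.
After input B: C = (32.46·15.32 + 9.7·93) / 42.16 = 33.19 mg/L.
747 L/s = 0.747 m³/s.
After input C: C = (42.16·33.19 + 0.747·30.5) / 42.9 = 33.15 mg/L.

33.1 mg/L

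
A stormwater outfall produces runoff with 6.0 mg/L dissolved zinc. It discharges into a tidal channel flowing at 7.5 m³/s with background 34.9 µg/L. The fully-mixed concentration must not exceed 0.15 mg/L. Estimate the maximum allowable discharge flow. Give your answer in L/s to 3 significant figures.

148 L/s

34.9 µg/L = 0.0349 mg/L.
Mass balance at complete mixing: C_std·(Q_w + Q_r) = Q_w·C_e + Q_r·C_b.
Rearranging, Q_w = Q_r·(C_std − C_b)/(C_e − C_std) = 7.5·(0.15 − 0.0349) / (6 − 0.15) = 0.1476 m³/s.
= 147.6 L/s.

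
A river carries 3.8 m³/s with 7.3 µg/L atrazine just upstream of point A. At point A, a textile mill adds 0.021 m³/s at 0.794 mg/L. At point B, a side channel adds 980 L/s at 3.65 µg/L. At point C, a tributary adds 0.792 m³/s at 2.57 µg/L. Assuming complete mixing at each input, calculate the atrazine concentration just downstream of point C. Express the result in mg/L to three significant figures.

0.00894 mg/L

7.3 µg/L = 0.0073 mg/L.
After input A: C = (3.8·0.0073 + 0.021·0.794) / 3.821 = 0.01162 mg/L.
980 L/s = 0.98 m³/s.
3.65 µg/L = 0.00365 mg/L.
After input B: C = (3.821·0.01162 + 0.98·0.00365) / 4.801 = 0.009996 mg/L.
2.57 µg/L = 0.00257 mg/L.
After input C: C = (4.801·0.009996 + 0.792·0.00257) / 5.593 = 0.008944 mg/L.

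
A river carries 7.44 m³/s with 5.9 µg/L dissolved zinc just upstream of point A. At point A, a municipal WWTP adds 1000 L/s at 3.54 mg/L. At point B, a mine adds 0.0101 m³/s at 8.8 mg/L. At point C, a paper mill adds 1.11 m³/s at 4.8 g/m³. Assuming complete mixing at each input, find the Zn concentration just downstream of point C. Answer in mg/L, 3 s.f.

0.941 mg/L

5.9 µg/L = 0.0059 mg/L.
1000 L/s = 1 m³/s.
After input A: C = (7.44·0.0059 + 1·3.54) / 8.44 = 0.4246 mg/L.
After input B: C = (8.44·0.4246 + 0.0101·8.8) / 8.45 = 0.4346 mg/L.
After input C: C = (8.45·0.4346 + 1.11·4.8) / 9.56 = 0.9415 mg/L.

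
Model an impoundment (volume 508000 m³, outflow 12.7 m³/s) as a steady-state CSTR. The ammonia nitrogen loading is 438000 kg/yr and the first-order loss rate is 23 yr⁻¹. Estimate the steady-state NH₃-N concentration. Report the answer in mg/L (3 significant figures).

1.06 mg/L

Outflow Q = 12.7 m³/s × 3.156e+07 s/yr = 4.008e+08 m³/yr.
Steady-state CSTR mass balance: W = Q·C + k·V·C, so C = W/(Q + kV).
Q + kV = 4.008e+08 + 23·508000 = 4.125e+08 m³/yr.
C = 438000/4.125e+08 = 0.001062 kg/m³ = 1.062 mg/L.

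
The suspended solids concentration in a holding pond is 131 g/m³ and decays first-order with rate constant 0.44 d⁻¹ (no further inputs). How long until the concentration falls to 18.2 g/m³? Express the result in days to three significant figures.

t = ln(C₀/C)/k = ln(131/18.2)/0.44 = 1.974/0.44 = 4.486 d.

4.49 d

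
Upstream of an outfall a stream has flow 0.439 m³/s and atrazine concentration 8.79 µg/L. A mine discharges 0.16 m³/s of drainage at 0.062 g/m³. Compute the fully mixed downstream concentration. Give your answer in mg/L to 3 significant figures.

0.0230 mg/L

8.79 µg/L = 0.00879 mg/L.
By mass balance at complete mixing, C = (0.16·0.062 + 0.439·0.00879) / (0.16 + 0.439) = 0.01378/0.599 = 0.023 mg/L.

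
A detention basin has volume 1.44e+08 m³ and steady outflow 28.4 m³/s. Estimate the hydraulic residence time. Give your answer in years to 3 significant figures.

Q = 28.4 m³/s × 3.156e+07 s/yr = 8.962e+08 m³/yr.
Hydraulic residence time τ = V/Q = 1.44e+08/8.962e+08 = 0.1607 yr.

0.161 yr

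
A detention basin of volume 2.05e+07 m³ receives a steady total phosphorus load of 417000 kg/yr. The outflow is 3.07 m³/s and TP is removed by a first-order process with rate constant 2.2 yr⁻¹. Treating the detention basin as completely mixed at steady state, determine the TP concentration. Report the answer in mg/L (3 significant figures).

2.94 mg/L

Outflow Q = 3.07 m³/s × 3.156e+07 s/yr = 9.688e+07 m³/yr.
Steady-state CSTR mass balance: W = Q·C + k·V·C, so C = W/(Q + kV).
Q + kV = 9.688e+07 + 2.2·2.05e+07 = 1.42e+08 m³/yr.
C = 417000/1.42e+08 = 0.002937 kg/m³ = 2.937 mg/L.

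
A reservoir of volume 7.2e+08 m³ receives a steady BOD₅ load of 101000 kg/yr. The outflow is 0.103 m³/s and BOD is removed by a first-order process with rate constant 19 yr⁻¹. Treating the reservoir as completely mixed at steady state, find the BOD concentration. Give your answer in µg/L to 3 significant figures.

7.38 µg/L

Outflow Q = 0.103 m³/s × 3.156e+07 s/yr = 3.25e+06 m³/yr.
Steady-state CSTR mass balance: W = Q·C + k·V·C, so C = W/(Q + kV).
Q + kV = 3.25e+06 + 19·7.2e+08 = 1.368e+10 m³/yr.
C = 101000/1.368e+10 = 7.381e-06 kg/m³ = 0.007381 mg/L = 7.381 µg/L.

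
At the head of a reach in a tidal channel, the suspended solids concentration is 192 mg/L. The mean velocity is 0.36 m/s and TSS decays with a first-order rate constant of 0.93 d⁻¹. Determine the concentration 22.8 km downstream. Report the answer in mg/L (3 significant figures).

Travel time t = 22.8 km / 0.36 m/s = 2.28e+04/0.36 = 6.333e+04 s = 0.733 d.
First-order decay: C = 192·exp(−0.93·0.733) = 192·0.5057 = 97.1 mg/L.

97.1 mg/L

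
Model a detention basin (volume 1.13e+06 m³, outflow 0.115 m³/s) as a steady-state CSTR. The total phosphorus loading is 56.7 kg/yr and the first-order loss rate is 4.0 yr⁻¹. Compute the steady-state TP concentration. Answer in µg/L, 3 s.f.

Outflow Q = 0.115 m³/s × 3.156e+07 s/yr = 3.629e+06 m³/yr.
Steady-state CSTR mass balance: W = Q·C + k·V·C, so C = W/(Q + kV).
Q + kV = 3.629e+06 + 4.0·1.13e+06 = 8.149e+06 m³/yr.
C = 56.7/8.149e+06 = 6.958e-06 kg/m³ = 0.006958 mg/L = 6.958 µg/L.

6.96 µg/L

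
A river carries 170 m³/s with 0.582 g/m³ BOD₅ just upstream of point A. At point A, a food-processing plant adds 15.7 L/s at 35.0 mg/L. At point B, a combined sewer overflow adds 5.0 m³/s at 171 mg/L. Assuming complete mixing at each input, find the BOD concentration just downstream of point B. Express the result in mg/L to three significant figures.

15.7 L/s = 0.0157 m³/s.
After input A: C = (170·0.582 + 0.0157·35) / 170 = 0.5852 mg/L.
After input B: C = (170·0.5852 + 5·171) / 175 = 5.454 mg/L.

5.45 mg/L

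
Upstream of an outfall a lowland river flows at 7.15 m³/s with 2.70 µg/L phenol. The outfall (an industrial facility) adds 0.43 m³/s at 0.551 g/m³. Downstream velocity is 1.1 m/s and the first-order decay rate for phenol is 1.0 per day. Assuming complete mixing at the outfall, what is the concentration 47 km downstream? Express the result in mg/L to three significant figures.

0.0206 mg/L

2.70 µg/L = 0.0027 mg/L.
After complete mixing, C₀ = (0.43·0.551 + 7.15·0.0027) / 7.58 = 0.0338 mg/L.
Travel time t = 4.7e+04 m / 1.1 m/s = 4.273e+04 s = 0.4945 d.
C = 0.0338·exp(−1.0·0.4945) = 0.0338·0.6099 = 0.02062 mg/L.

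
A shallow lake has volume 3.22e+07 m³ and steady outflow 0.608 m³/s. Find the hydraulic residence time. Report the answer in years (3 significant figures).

Q = 0.608 m³/s × 3.156e+07 s/yr = 1.919e+07 m³/yr.
Hydraulic residence time τ = V/Q = 3.22e+07/1.919e+07 = 1.678 yr.

1.68 yr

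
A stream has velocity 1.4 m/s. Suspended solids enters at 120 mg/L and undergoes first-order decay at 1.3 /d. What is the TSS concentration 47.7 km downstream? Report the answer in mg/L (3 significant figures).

71.9 mg/L

Travel time t = 47.7 km / 1.4 m/s = 4.77e+04/1.4 = 3.407e+04 s = 0.3943 d.
First-order decay: C = 120·exp(−1.3·0.3943) = 120·0.5989 = 71.87 mg/L.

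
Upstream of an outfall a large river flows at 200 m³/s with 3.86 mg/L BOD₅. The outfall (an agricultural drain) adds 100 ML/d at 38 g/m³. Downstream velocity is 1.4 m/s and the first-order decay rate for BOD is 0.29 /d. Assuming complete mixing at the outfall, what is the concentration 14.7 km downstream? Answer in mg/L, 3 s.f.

3.92 mg/L

100 ML/d = 1.157 m³/s.
After complete mixing, C₀ = (1.157·38 + 200·3.86) / 201.2 = 4.056 mg/L.
Travel time t = 1.47e+04 m / 1.4 m/s = 1.05e+04 s = 0.1215 d.
C = 4.056·exp(−0.29·0.1215) = 4.056·0.9654 = 3.916 mg/L.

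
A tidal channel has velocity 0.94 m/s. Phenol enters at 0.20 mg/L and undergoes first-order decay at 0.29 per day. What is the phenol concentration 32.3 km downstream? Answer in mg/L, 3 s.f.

Travel time t = 32.3 km / 0.94 m/s = 3.23e+04/0.94 = 3.436e+04 s = 0.3977 d.
First-order decay: C = 0.20·exp(−0.29·0.3977) = 0.20·0.8911 = 0.1782 mg/L.

0.178 mg/L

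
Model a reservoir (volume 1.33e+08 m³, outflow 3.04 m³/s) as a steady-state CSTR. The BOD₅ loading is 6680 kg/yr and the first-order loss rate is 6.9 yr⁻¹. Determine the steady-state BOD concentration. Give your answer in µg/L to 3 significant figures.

6.59 µg/L

Outflow Q = 3.04 m³/s × 3.156e+07 s/yr = 9.594e+07 m³/yr.
Steady-state CSTR mass balance: W = Q·C + k·V·C, so C = W/(Q + kV).
Q + kV = 9.594e+07 + 6.9·1.33e+08 = 1.014e+09 m³/yr.
C = 6680/1.014e+09 = 6.59e-06 kg/m³ = 0.00659 mg/L = 6.59 µg/L.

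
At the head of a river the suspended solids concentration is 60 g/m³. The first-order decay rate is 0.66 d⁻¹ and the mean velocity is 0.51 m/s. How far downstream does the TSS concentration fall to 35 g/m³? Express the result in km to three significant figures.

36.0 km

From C = C₀·e^(−kt), t = ln(C₀/C)/k = ln(60/35)/0.66 = 0.539/0.66 = 0.8167 d.
Distance = v·t = 0.51 m/s × 7.056e+04 s = 3.599e+04 m = 35.99 km.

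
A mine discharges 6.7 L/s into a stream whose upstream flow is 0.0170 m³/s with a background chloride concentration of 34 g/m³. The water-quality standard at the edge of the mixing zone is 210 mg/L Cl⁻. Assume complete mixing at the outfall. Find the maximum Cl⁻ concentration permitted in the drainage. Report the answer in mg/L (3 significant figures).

657 mg/L

6.7 L/s = 0.0067 m³/s.
Mass balance: 210·0.0237 = 0.0067·Cₑ + 0.017·34.
Cₑ = (4.977 − 0.578) / 0.0067 = 656.6 mg/L.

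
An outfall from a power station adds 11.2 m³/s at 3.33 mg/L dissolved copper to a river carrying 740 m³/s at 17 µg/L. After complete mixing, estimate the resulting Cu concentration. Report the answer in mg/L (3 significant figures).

17 µg/L = 0.017 mg/L.
Conservation of mass across the mixing zone: C = (11.2·3.33 + 740·0.017) / (11.2 + 740) = 49.88/751.2 = 0.0664 mg/L.

0.0664 mg/L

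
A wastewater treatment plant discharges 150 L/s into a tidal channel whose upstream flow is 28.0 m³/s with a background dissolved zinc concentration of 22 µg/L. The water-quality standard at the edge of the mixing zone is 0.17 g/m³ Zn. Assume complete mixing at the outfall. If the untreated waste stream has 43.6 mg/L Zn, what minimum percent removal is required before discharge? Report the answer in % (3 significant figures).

150 L/s = 0.15 m³/s.
22 µg/L = 0.022 mg/L.
Mass balance: 0.17·28.15 = 0.15·Cₑ + 28·0.022.
Cₑ = (4.785 − 0.616) / 0.15 = 27.8 mg/L.
Required removal = 1 − 27.8/43.6 = 36.25 %.

36.2 %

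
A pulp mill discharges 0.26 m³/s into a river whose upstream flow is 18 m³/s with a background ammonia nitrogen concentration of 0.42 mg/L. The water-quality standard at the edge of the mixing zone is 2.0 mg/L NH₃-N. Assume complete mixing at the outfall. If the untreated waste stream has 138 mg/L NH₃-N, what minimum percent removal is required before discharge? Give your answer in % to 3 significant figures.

19.3 %

Mass balance: 2·18.26 = 0.26·Cₑ + 18·0.42.
Cₑ = (36.52 − 7.56) / 0.26 = 111.4 mg/L.
Required removal = 1 − 111.4/138 = 19.29 %.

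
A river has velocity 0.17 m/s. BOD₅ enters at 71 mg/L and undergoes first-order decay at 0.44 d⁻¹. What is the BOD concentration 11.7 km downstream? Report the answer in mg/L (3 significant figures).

Travel time t = 11.7 km / 0.17 m/s = 1.17e+04/0.17 = 6.882e+04 s = 0.7966 d.
First-order decay: C = 71·exp(−0.44·0.7966) = 71·0.7043 = 50.01 mg/L.

50.0 mg/L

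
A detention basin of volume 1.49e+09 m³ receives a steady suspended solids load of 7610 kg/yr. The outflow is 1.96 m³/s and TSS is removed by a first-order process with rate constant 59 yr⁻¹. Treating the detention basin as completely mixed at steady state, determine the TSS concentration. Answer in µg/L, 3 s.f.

Outflow Q = 1.96 m³/s × 3.156e+07 s/yr = 6.185e+07 m³/yr.
Steady-state CSTR mass balance: W = Q·C + k·V·C, so C = W/(Q + kV).
Q + kV = 6.185e+07 + 59·1.49e+09 = 8.797e+10 m³/yr.
C = 7610/8.797e+10 = 8.65e-08 kg/m³ = 8.65e-05 mg/L = 0.0865 µg/L.

0.0865 µg/L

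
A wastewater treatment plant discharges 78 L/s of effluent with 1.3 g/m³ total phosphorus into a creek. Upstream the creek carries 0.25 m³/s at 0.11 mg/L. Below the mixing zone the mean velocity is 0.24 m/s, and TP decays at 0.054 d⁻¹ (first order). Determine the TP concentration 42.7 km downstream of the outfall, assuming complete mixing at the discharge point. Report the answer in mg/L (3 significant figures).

0.352 mg/L

78 L/s = 0.078 m³/s.
After complete mixing, C₀ = (0.078·1.3 + 0.25·0.11) / 0.328 = 0.393 mg/L.
Travel time t = 4.27e+04 m / 0.24 m/s = 1.779e+05 s = 2.059 d.
C = 0.393·exp(−0.054·2.059) = 0.393·0.8948 = 0.3516 mg/L.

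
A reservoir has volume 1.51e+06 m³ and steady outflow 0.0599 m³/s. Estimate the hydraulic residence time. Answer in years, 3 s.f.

0.799 yr

Q = 0.0599 m³/s × 3.156e+07 s/yr = 1.89e+06 m³/yr.
Hydraulic residence time τ = V/Q = 1.51e+06/1.89e+06 = 0.7988 yr.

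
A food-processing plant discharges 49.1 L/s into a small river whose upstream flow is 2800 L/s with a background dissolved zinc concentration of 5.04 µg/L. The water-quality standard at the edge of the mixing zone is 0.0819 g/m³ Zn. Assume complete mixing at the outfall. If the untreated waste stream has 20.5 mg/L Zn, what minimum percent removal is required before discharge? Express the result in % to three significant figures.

49.1 L/s = 0.0491 m³/s.
2800 L/s = 2.8 m³/s.
5.04 µg/L = 0.00504 mg/L.
Mass balance: 0.0819·2.849 = 0.0491·Cₑ + 2.8·0.00504.
Cₑ = (0.2333 − 0.01411) / 0.0491 = 4.465 mg/L.
Required removal = 1 − 4.465/20.5 = 78.22 %.

78.2 %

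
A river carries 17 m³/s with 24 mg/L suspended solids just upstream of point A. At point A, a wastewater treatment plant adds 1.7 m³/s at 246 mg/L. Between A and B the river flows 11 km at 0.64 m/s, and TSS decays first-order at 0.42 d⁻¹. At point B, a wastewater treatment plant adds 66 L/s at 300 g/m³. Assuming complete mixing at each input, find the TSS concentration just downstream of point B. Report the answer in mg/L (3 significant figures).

After input A: C = (17·24 + 1.7·246) / 18.7 = 44.18 mg/L.
Over the 11 km reach to input B (t = 1.719e+04 s = 0.1989 d), decay gives C = 44.18·exp(−0.42·0.1989) = 40.64 mg/L.
66 L/s = 0.066 m³/s.
After input B: C = (18.7·40.64 + 0.066·300) / 18.77 = 41.55 mg/L.

41.6 mg/L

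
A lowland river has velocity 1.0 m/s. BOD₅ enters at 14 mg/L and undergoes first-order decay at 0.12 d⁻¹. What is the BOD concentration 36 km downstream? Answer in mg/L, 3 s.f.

Travel time t = 36 km / 1.0 m/s = 3.6e+04/1.0 = 3.6e+04 s = 0.4167 d.
First-order decay: C = 14·exp(−0.12·0.4167) = 14·0.9512 = 13.32 mg/L.

13.3 mg/L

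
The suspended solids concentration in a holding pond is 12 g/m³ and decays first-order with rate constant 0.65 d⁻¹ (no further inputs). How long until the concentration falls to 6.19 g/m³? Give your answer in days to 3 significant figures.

t = ln(C₀/C)/k = ln(12/6.19)/0.65 = 0.662/0.65 = 1.018 d.

1.02 d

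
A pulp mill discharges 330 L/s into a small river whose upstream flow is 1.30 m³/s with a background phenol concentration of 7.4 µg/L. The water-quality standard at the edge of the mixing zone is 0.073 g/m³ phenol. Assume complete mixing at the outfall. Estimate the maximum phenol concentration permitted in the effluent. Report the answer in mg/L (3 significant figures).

0.331 mg/L

330 L/s = 0.33 m³/s.
7.4 µg/L = 0.0074 mg/L.
Mass balance: 0.073·1.63 = 0.33·Cₑ + 1.3·0.0074.
Cₑ = (0.119 − 0.00962) / 0.33 = 0.3314 mg/L.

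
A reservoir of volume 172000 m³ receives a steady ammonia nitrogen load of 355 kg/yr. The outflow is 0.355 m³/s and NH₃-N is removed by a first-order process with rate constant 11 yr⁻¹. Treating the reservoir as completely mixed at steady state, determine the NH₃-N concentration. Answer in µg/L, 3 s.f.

Outflow Q = 0.355 m³/s × 3.156e+07 s/yr = 1.12e+07 m³/yr.
Steady-state CSTR mass balance: W = Q·C + k·V·C, so C = W/(Q + kV).
Q + kV = 1.12e+07 + 11·172000 = 1.309e+07 m³/yr.
C = 355/1.309e+07 = 2.711e-05 kg/m³ = 0.02711 mg/L = 27.11 µg/L.

27.1 µg/L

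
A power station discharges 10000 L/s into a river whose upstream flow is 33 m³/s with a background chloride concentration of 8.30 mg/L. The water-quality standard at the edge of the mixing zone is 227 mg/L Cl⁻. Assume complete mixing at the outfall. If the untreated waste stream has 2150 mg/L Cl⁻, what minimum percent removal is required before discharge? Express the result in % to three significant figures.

55.9 %

10000 L/s = 10 m³/s.
Mass balance: 227·43 = 10·Cₑ + 33·8.3.
Cₑ = (9761 − 273.9) / 10 = 948.7 mg/L.
Required removal = 1 − 948.7/2150 = 55.87 %.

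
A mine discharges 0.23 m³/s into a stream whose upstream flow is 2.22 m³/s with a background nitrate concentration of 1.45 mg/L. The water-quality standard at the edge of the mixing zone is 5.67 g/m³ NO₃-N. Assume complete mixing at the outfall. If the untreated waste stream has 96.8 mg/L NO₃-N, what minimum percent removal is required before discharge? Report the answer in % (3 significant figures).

Mass balance: 5.67·2.45 = 0.23·Cₑ + 2.22·1.45.
Cₑ = (13.89 − 3.219) / 0.23 = 46.4 mg/L.
Required removal = 1 − 46.4/96.8 = 52.06 %.

52.1 %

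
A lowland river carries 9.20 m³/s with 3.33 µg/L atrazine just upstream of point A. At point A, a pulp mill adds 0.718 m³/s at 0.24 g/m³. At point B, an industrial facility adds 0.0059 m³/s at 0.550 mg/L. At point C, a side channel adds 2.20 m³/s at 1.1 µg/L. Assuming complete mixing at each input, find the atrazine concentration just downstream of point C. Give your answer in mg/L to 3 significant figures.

0.0172 mg/L

3.33 µg/L = 0.00333 mg/L.
After input A: C = (9.2·0.00333 + 0.718·0.24) / 9.918 = 0.02046 mg/L.
After input B: C = (9.918·0.02046 + 0.0059·0.55) / 9.924 = 0.02078 mg/L.
1.1 µg/L = 0.0011 mg/L.
After input C: C = (9.924·0.02078 + 2.2·0.0011) / 12.12 = 0.01721 mg/L.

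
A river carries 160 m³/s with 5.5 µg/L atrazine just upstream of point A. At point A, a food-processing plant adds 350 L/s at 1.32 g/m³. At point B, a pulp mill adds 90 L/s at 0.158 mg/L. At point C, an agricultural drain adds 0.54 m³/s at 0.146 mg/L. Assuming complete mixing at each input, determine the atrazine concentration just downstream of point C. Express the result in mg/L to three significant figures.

5.5 µg/L = 0.0055 mg/L.
350 L/s = 0.35 m³/s.
After input A: C = (160·0.0055 + 0.35·1.32) / 160.3 = 0.008369 mg/L.
90 L/s = 0.09 m³/s.
After input B: C = (160.3·0.008369 + 0.09·0.158) / 160.4 = 0.008453 mg/L.
After input C: C = (160.4·0.008453 + 0.54·0.146) / 161 = 0.008915 mg/L.

0.00891 mg/L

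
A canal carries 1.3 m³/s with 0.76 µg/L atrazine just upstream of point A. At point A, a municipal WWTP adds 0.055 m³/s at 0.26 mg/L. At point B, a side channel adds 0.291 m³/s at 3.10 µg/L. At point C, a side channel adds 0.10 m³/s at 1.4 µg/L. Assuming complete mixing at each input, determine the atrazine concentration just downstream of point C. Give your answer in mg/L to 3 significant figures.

0.00935 mg/L

0.76 µg/L = 0.00076 mg/L.
After input A: C = (1.3·0.00076 + 0.055·0.26) / 1.355 = 0.01128 mg/L.
3.10 µg/L = 0.0031 mg/L.
After input B: C = (1.355·0.01128 + 0.291·0.0031) / 1.646 = 0.009836 mg/L.
1.4 µg/L = 0.0014 mg/L.
After input C: C = (1.646·0.009836 + 0.1·0.0014) / 1.746 = 0.009353 mg/L.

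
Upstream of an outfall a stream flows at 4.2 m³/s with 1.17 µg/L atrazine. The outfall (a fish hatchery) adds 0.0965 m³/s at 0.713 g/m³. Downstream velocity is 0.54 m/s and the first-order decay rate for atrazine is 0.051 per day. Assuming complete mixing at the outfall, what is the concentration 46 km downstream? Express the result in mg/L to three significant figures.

1.17 µg/L = 0.00117 mg/L.
After complete mixing, C₀ = (0.0965·0.713 + 4.2·0.00117) / 4.296 = 0.01716 mg/L.
Travel time t = 4.6e+04 m / 0.54 m/s = 8.519e+04 s = 0.9859 d.
C = 0.01716·exp(−0.051·0.9859) = 0.01716·0.951 = 0.01632 mg/L.

0.0163 mg/L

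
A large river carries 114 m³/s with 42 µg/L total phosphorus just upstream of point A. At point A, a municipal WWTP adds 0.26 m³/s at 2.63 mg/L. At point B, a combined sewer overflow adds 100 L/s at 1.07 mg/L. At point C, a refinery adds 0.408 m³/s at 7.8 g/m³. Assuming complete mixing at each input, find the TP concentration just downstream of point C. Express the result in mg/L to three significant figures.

0.0763 mg/L

42 µg/L = 0.042 mg/L.
After input A: C = (114·0.042 + 0.26·2.63) / 114.3 = 0.04789 mg/L.
100 L/s = 0.1 m³/s.
After input B: C = (114.3·0.04789 + 0.1·1.07) / 114.4 = 0.04878 mg/L.
After input C: C = (114.4·0.04878 + 0.408·7.8) / 114.8 = 0.07634 mg/L.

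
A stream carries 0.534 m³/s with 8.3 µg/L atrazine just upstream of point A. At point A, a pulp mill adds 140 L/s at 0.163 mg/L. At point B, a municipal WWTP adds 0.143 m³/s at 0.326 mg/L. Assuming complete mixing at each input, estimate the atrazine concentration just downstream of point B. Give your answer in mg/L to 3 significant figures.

0.0904 mg/L

8.3 µg/L = 0.0083 mg/L.
140 L/s = 0.14 m³/s.
After input A: C = (0.534·0.0083 + 0.14·0.163) / 0.674 = 0.04043 mg/L.
After input B: C = (0.674·0.04043 + 0.143·0.326) / 0.817 = 0.09042 mg/L.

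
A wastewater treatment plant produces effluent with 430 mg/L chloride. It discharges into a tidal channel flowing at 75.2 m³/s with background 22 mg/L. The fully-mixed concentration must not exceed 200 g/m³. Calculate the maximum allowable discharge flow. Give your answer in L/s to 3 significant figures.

Mass balance at complete mixing: C_std·(Q_w + Q_r) = Q_w·C_e + Q_r·C_b.
Rearranging, Q_w = Q_r·(C_std − C_b)/(C_e − C_std) = 75.2·(200 − 22) / (430 − 200) = 58.2 m³/s.
= 5.82e+04 L/s.

58200 L/s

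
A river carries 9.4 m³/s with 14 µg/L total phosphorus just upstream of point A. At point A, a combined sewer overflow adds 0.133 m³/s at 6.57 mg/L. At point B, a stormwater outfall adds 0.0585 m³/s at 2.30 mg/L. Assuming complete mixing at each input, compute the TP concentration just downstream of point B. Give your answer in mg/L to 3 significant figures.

14 µg/L = 0.014 mg/L.
After input A: C = (9.4·0.014 + 0.133·6.57) / 9.533 = 0.1055 mg/L.
After input B: C = (9.533·0.1055 + 0.0585·2.3) / 9.592 = 0.1189 mg/L.

0.119 mg/L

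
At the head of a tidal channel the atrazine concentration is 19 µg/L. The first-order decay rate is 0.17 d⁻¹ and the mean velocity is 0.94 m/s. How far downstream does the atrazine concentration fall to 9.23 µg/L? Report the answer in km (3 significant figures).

From C = C₀·e^(−kt), t = ln(C₀/C)/k = ln(19/9.23)/0.17 = 0.722/0.17 = 4.247 d.
Distance = v·t = 0.94 m/s × 3.669e+05 s = 3.449e+05 m = 344.9 km.

345 km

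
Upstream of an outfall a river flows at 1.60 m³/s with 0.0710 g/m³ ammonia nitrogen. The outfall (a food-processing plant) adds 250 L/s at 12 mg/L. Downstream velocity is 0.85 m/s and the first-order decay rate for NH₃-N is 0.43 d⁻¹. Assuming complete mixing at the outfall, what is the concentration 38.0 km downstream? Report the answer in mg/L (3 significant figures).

250 L/s = 0.25 m³/s.
After complete mixing, C₀ = (0.25·12 + 1.6·0.071) / 1.85 = 1.683 mg/L.
Travel time t = 3.8e+04 m / 0.85 m/s = 4.471e+04 s = 0.5174 d.
C = 1.683·exp(−0.43·0.5174) = 1.683·0.8005 = 1.347 mg/L.

1.35 mg/L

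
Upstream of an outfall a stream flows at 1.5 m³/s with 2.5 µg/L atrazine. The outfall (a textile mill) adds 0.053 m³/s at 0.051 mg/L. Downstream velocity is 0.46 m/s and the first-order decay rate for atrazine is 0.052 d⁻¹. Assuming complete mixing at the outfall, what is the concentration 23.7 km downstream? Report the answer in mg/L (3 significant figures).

0.00403 mg/L

2.5 µg/L = 0.0025 mg/L.
After complete mixing, C₀ = (0.053·0.051 + 1.5·0.0025) / 1.553 = 0.004155 mg/L.
Travel time t = 2.37e+04 m / 0.46 m/s = 5.152e+04 s = 0.5963 d.
C = 0.004155·exp(−0.052·0.5963) = 0.004155·0.9695 = 0.004028 mg/L.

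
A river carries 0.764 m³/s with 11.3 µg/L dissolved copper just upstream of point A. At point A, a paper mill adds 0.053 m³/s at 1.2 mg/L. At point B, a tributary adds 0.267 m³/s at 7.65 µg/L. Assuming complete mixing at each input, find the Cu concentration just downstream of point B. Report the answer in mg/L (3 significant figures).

0.0685 mg/L

11.3 µg/L = 0.0113 mg/L.
After input A: C = (0.764·0.0113 + 0.053·1.2) / 0.817 = 0.08841 mg/L.
7.65 µg/L = 0.00765 mg/L.
After input B: C = (0.817·0.08841 + 0.267·0.00765) / 1.084 = 0.06852 mg/L.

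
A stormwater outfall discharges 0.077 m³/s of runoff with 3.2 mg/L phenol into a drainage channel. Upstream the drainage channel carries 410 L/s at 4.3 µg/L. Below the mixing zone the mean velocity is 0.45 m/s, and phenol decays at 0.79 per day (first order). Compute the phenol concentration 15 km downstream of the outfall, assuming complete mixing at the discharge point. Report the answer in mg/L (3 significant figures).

410 L/s = 0.41 m³/s.
4.3 µg/L = 0.0043 mg/L.
After complete mixing, C₀ = (0.077·3.2 + 0.41·0.0043) / 0.487 = 0.5096 mg/L.
Travel time t = 1.5e+04 m / 0.45 m/s = 3.333e+04 s = 0.3858 d.
C = 0.5096·exp(−0.79·0.3858) = 0.5096·0.7373 = 0.3757 mg/L.

0.376 mg/L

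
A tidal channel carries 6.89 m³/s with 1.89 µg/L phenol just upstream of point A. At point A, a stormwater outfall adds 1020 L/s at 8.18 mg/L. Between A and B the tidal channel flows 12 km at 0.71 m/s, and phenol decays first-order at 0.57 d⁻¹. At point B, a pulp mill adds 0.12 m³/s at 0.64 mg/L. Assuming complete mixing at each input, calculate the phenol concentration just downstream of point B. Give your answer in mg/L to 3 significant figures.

1.89 µg/L = 0.00189 mg/L.
1020 L/s = 1.02 m³/s.
After input A: C = (6.89·0.00189 + 1.02·8.18) / 7.91 = 1.056 mg/L.
Over the 12 km reach to input B (t = 1.69e+04 s = 0.1956 d), decay gives C = 1.056·exp(−0.57·0.1956) = 0.945 mg/L.
After input B: C = (7.91·0.945 + 0.12·0.64) / 8.03 = 0.9404 mg/L.

0.940 mg/L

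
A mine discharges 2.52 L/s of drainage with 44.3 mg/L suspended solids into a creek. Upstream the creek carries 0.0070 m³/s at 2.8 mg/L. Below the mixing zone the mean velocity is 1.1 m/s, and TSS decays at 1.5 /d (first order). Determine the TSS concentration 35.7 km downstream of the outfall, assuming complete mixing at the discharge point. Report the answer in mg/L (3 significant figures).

2.52 L/s = 0.00252 m³/s.
After complete mixing, C₀ = (0.00252·44.3 + 0.007·2.8) / 0.00952 = 13.79 mg/L.
Travel time t = 3.57e+04 m / 1.1 m/s = 3.245e+04 s = 0.3756 d.
C = 13.79·exp(−1.5·0.3756) = 13.79·0.5692 = 7.847 mg/L.

7.85 mg/L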